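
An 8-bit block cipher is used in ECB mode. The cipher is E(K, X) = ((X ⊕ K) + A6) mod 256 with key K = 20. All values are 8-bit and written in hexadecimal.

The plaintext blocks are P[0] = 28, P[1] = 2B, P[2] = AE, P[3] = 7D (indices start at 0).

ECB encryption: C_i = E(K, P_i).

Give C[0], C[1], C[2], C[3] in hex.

C[0]: E(K, 28) = AE.
C[1]: E(K, 2B) = B1.
C[2]: E(K, AE) = 34.
C[3]: E(K, 7D) = 03.

C[0] = AE, C[1] = B1, C[2] = 34, C[3] = 03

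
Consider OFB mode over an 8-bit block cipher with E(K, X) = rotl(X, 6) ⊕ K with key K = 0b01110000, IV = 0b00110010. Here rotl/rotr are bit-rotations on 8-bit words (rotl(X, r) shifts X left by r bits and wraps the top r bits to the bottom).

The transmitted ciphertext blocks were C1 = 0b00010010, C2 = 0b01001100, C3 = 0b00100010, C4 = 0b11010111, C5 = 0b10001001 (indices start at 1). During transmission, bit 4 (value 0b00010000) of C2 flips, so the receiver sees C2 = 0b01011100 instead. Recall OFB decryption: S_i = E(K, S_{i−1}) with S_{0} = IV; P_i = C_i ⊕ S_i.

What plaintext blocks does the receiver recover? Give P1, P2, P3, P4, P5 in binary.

Only C2 changed, to 0b01011100. In OFB, a change in C_i flips the same bit in P_i only; the keystream is unaffected. Decrypting the received ciphertext:
P1: S = E(K, 0b00110010) = 0b11111100; 0b00010010 ⊕ 0b11111100 = 0b11101110.
P2: S = E(K, 0b11111100) = 0b01001111; 0b01011100 ⊕ 0b01001111 = 0b00010011.
P3: S = E(K, 0b01001111) = 0b10100011; 0b00100010 ⊕ 0b10100011 = 0b10000001.
P4: S = E(K, 0b10100011) = 0b10011000; 0b11010111 ⊕ 0b10011000 = 0b01001111.
P5: S = E(K, 0b10011000) = 0b01010110; 0b10001001 ⊕ 0b01010110 = 0b11011111.
Blocks that differ from the original plaintext: P2.

P1 = 0b11101110, P2 = 0b00010011, P3 = 0b10000001, P4 = 0b01001111, P5 = 0b11011111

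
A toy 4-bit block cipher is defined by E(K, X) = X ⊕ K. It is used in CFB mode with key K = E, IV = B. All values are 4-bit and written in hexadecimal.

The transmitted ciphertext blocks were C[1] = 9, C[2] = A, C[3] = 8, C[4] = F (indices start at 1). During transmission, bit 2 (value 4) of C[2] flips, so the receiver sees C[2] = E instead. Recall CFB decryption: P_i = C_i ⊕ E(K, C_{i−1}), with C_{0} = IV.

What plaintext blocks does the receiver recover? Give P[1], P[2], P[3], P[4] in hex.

P[1] = C, P[2] = 9, P[3] = 8, P[4] = 9

Only C[2] changed, to E. In CFB, a change in C_i flips the same bit in P_i and garbles P_{i+1}. Decrypting the received ciphertext:
P[1]: E(K, B) = 5; 9 ⊕ 5 = C.
P[2]: E(K, 9) = 7; E ⊕ 7 = 9.
P[3]: E(K, E) = 0; 8 ⊕ 0 = 8.
P[4]: E(K, 8) = 6; F ⊕ 6 = 9.
Blocks that differ from the original plaintext: P[2], P[3].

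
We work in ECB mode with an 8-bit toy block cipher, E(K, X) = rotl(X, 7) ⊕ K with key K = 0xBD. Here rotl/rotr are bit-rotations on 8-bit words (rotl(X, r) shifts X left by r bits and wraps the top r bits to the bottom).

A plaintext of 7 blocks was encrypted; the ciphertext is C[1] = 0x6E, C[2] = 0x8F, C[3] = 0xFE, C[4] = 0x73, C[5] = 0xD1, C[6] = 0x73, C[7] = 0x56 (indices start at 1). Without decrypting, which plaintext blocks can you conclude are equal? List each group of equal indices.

ECB encrypts each block independently with the same key, so equal ciphertext blocks imply equal plaintext blocks.
C[4] = C[6] = 0x73, so P[4] = P[6].

P[4] = P[6]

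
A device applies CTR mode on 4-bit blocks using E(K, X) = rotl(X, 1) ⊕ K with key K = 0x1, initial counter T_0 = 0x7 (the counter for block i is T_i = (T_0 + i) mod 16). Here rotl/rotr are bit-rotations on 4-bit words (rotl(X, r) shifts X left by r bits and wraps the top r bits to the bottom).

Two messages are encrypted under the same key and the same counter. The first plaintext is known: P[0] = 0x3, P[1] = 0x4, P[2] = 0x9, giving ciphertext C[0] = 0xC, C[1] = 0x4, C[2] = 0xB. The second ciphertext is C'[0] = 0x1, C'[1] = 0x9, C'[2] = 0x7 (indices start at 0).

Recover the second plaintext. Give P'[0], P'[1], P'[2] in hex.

P'[0] = 0xE, P'[1] = 0x9, P'[2] = 0x5

In CTR with a reused counter, both messages share the same keystream S_i, so C_i ⊕ C'_i = P_i ⊕ P'_i and thus P'_i = P_i ⊕ C_i ⊕ C'_i.
P'[0]: 0x3 ⊕ 0xC ⊕ 0x1 = 0xE.
P'[1]: 0x4 ⊕ 0x4 ⊕ 0x9 = 0x9.
P'[2]: 0x9 ⊕ 0xB ⊕ 0x7 = 0x5.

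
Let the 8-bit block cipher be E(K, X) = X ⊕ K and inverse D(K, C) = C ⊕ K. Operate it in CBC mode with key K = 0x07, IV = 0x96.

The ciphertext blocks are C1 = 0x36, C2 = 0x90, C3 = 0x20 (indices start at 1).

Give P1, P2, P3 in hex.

P1 = 0xA7, P2 = 0xA1, P3 = 0xB7

CBC decryption: P_i = D(K, C_i) ⊕ C_{i−1}, with C_{0} = IV.
P1: D(K, 0x36) = 0x31; 0x31 ⊕ 0x96 = 0xA7.
P2: D(K, 0x90) = 0x97; 0x97 ⊕ 0x36 = 0xA1.
P3: D(K, 0x20) = 0x27; 0x27 ⊕ 0x90 = 0xB7.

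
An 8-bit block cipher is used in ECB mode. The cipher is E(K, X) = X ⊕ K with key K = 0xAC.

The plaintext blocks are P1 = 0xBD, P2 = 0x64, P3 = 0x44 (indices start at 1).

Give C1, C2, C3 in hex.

ECB encryption: C_i = E(K, P_i).
C1: E(K, 0xBD) = 0x11.
C2: E(K, 0x64) = 0xC8.
C3: E(K, 0x44) = 0xE8.

C1 = 0x11, C2 = 0xC8, C3 = 0xE8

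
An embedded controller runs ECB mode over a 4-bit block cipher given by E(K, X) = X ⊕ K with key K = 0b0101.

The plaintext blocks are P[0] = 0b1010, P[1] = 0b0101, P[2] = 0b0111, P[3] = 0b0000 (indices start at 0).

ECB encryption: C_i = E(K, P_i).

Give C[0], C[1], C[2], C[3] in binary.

C[0]: E(K, 0b1010) = 0b1111.
C[1]: E(K, 0b0101) = 0b0000.
C[2]: E(K, 0b0111) = 0b0010.
C[3]: E(K, 0b0000) = 0b0101.

C[0] = 0b1111, C[1] = 0b0000, C[2] = 0b0010, C[3] = 0b0101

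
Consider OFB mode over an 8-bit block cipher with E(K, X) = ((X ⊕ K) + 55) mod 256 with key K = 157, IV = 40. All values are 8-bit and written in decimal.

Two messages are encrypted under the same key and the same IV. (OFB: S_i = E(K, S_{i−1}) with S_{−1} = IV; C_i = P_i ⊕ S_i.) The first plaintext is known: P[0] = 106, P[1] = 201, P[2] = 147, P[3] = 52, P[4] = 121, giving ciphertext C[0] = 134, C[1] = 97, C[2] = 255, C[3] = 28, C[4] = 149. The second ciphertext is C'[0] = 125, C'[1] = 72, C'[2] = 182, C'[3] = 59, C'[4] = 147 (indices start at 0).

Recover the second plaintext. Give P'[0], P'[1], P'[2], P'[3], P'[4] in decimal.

P'[0] = 145, P'[1] = 224, P'[2] = 218, P'[3] = 19, P'[4] = 127

In OFB with a reused IV, both messages share the same keystream S_i, so C_i ⊕ C'_i = P_i ⊕ P'_i and thus P'_i = P_i ⊕ C_i ⊕ C'_i.
P'[0]: 106 ⊕ 134 ⊕ 125 = 145.
P'[1]: 201 ⊕ 97 ⊕ 72 = 224.
P'[2]: 147 ⊕ 255 ⊕ 182 = 218.
P'[3]: 52 ⊕ 28 ⊕ 59 = 19.
P'[4]: 121 ⊕ 149 ⊕ 147 = 127.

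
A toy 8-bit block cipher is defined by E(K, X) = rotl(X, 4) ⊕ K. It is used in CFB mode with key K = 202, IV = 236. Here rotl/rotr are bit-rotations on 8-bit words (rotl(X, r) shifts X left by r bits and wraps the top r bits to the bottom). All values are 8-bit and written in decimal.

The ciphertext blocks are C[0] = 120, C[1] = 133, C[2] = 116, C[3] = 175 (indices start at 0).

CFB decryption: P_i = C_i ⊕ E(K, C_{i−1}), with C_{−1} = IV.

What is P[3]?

P[3]: E(K, 116) = 141; 175 ⊕ 141 = 34.

P[3] = 34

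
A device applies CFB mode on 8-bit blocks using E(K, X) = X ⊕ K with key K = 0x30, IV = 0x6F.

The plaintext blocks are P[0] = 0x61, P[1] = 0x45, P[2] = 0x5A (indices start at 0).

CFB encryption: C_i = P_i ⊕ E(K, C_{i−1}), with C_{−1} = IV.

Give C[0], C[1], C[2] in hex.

C[0] = 0x3E, C[1] = 0x4B, C[2] = 0x21

C[0]: E(K, 0x6F) = 0x5F; 0x61 ⊕ 0x5F = 0x3E.
C[1]: E(K, 0x3E) = 0x0E; 0x45 ⊕ 0x0E = 0x4B.
C[2]: E(K, 0x4B) = 0x7B; 0x5A ⊕ 0x7B = 0x21.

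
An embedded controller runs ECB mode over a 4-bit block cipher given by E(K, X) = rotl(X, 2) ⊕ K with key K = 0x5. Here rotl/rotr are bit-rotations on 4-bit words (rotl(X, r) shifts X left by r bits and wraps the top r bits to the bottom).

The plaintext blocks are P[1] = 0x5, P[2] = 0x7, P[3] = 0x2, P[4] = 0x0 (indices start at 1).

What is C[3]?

C[3] = 0xD

ECB encryption: C_i = E(K, P_i).
C[3]: E(K, 0x2) = 0xD.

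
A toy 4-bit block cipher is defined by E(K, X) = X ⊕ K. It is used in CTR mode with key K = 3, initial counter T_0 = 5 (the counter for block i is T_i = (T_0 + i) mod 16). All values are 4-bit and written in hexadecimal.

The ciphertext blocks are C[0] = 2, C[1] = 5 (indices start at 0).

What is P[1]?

CTR decryption: S_i = E(K, T_i) where T_i is the counter for block i; P_i = C_i ⊕ S_i.
P[1]: T = 6, S = E(K, T) = 5; 5 ⊕ 5 = 0.

P[1] = 0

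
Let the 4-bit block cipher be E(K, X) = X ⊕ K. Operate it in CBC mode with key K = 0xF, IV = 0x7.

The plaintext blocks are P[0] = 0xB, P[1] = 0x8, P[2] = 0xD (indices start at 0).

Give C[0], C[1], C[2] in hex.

CBC encryption: C_i = E(K, P_i ⊕ C_{i−1}), with C_{−1} = IV.
C[0]: P[0] ⊕ 0x7 = 0xC; E(K, 0xC) = 0x3.
C[1]: P[1] ⊕ 0x3 = 0xB; E(K, 0xB) = 0x4.
C[2]: P[2] ⊕ 0x4 = 0x9; E(K, 0x9) = 0x6.

C[0] = 0x3, C[1] = 0x4, C[2] = 0x6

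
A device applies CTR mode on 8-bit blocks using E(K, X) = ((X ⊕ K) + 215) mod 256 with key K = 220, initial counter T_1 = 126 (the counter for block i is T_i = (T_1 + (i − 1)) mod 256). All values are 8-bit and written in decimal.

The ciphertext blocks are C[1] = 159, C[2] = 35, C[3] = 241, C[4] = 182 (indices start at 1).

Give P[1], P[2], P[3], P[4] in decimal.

CTR decryption: S_i = E(K, T_i) where T_i is the counter for block i; P_i = C_i ⊕ S_i.
P[1]: T = 126, S = E(K, T) = 121; 159 ⊕ 121 = 230.
P[2]: T = 127, S = E(K, T) = 122; 35 ⊕ 122 = 89.
P[3]: T = 128, S = E(K, T) = 51; 241 ⊕ 51 = 194.
P[4]: T = 129, S = E(K, T) = 52; 182 ⊕ 52 = 130.

P[1] = 230, P[2] = 89, P[3] = 194, P[4] = 130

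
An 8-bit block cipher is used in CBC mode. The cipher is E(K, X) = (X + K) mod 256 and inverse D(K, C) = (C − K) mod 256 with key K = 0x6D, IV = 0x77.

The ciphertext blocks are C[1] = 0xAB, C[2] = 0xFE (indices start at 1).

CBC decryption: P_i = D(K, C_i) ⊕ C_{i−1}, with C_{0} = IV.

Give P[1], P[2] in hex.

P[1]: D(K, 0xAB) = 0x3E; 0x3E ⊕ 0x77 = 0x49.
P[2]: D(K, 0xFE) = 0x91; 0x91 ⊕ 0xAB = 0x3A.

P[1] = 0x49, P[2] = 0x3A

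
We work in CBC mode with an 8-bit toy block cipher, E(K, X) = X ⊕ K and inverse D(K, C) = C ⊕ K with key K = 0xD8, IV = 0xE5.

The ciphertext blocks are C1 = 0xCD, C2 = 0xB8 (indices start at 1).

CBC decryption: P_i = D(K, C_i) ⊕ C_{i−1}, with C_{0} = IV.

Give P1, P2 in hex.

P1 = 0xF0, P2 = 0xAD

P1: D(K, 0xCD) = 0x15; 0x15 ⊕ 0xE5 = 0xF0.
P2: D(K, 0xB8) = 0x60; 0x60 ⊕ 0xCD = 0xAD.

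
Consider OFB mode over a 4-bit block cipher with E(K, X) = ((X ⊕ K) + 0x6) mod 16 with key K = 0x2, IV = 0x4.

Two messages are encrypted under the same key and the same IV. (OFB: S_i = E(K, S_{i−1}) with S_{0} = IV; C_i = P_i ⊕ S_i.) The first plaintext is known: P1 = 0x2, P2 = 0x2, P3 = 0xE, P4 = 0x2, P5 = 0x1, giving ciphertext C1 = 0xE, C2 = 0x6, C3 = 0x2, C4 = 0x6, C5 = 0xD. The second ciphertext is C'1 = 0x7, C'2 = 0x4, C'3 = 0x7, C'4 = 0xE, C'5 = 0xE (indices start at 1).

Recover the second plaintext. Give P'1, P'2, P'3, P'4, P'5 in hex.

In OFB with a reused IV, both messages share the same keystream S_i, so C_i ⊕ C'_i = P_i ⊕ P'_i and thus P'_i = P_i ⊕ C_i ⊕ C'_i.
P'1: 0x2 ⊕ 0xE ⊕ 0x7 = 0xB.
P'2: 0x2 ⊕ 0x6 ⊕ 0x4 = 0x0.
P'3: 0xE ⊕ 0x2 ⊕ 0x7 = 0xB.
P'4: 0x2 ⊕ 0x6 ⊕ 0xE = 0xA.
P'5: 0x1 ⊕ 0xD ⊕ 0xE = 0x2.

P'1 = 0xB, P'2 = 0x0, P'3 = 0xB, P'4 = 0xA, P'5 = 0x2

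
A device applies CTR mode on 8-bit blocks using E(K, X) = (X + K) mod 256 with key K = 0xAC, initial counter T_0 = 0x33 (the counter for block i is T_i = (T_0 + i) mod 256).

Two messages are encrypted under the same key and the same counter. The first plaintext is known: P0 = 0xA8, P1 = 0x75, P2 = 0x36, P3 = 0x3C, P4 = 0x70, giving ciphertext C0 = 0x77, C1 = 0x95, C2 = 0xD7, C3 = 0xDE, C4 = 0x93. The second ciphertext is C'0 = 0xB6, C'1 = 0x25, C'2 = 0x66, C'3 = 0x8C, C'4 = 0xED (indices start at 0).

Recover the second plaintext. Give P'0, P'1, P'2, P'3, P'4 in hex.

In CTR with a reused counter, both messages share the same keystream S_i, so C_i ⊕ C'_i = P_i ⊕ P'_i and thus P'_i = P_i ⊕ C_i ⊕ C'_i.
P'0: 0xA8 ⊕ 0x77 ⊕ 0xB6 = 0x69.
P'1: 0x75 ⊕ 0x95 ⊕ 0x25 = 0xC5.
P'2: 0x36 ⊕ 0xD7 ⊕ 0x66 = 0x87.
P'3: 0x3C ⊕ 0xDE ⊕ 0x8C = 0x6E.
P'4: 0x70 ⊕ 0x93 ⊕ 0xED = 0x0E.

P'0 = 0x69, P'1 = 0xC5, P'2 = 0x87, P'3 = 0x6E, P'4 = 0x0E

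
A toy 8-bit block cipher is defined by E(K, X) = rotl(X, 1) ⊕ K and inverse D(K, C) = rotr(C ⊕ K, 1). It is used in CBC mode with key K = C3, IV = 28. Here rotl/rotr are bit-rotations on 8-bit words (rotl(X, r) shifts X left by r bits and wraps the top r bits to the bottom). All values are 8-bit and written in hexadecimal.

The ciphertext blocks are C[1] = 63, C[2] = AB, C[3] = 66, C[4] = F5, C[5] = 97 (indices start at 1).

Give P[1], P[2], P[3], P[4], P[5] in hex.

CBC decryption: P_i = D(K, C_i) ⊕ C_{i−1}, with C_{0} = IV.
P[1]: D(K, 63) = 50; 50 ⊕ 28 = 78.
P[2]: D(K, AB) = 34; 34 ⊕ 63 = 57.
P[3]: D(K, 66) = D2; D2 ⊕ AB = 79.
P[4]: D(K, F5) = 1B; 1B ⊕ 66 = 7D.
P[5]: D(K, 97) = 2A; 2A ⊕ F5 = DF.

P[1] = 78, P[2] = 57, P[3] = 79, P[4] = 7D, P[5] = DF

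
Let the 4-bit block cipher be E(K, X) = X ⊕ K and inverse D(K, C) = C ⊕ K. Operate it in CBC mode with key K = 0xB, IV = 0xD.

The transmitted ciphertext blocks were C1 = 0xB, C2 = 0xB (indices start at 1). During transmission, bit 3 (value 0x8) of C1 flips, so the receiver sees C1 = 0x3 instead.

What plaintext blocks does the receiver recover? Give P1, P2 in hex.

P1 = 0x5, P2 = 0x3

CBC decryption: P_i = D(K, C_i) ⊕ C_{i−1}, with C_{0} = IV.
Only C1 changed, to 0x3. In CBC, a change in C_i garbles P_i and flips the same bit in P_{i+1}. Decrypting the received ciphertext:
P1: D(K, 0x3) = 0x8; 0x8 ⊕ 0xD = 0x5.
P2: D(K, 0xB) = 0x0; 0x0 ⊕ 0x3 = 0x3.
Blocks that differ from the original plaintext: P1, P2.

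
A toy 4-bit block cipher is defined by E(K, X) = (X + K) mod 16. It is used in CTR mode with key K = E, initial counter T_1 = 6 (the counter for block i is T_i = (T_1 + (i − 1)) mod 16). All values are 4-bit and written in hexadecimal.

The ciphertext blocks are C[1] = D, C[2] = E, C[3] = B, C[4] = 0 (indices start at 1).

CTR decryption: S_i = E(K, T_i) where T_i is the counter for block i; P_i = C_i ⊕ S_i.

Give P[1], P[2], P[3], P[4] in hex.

P[1]: T = 6, S = E(K, T) = 4; D ⊕ 4 = 9.
P[2]: T = 7, S = E(K, T) = 5; E ⊕ 5 = B.
P[3]: T = 8, S = E(K, T) = 6; B ⊕ 6 = D.
P[4]: T = 9, S = E(K, T) = 7; 0 ⊕ 7 = 7.

P[1] = 9, P[2] = B, P[3] = D, P[4] = 7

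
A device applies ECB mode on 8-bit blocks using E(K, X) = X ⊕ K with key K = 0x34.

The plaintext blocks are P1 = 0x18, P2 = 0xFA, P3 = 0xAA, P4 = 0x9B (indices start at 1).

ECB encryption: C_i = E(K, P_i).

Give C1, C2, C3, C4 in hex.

C1: E(K, 0x18) = 0x2C.
C2: E(K, 0xFA) = 0xCE.
C3: E(K, 0xAA) = 0x9E.
C4: E(K, 0x9B) = 0xAF.

C1 = 0x2C, C2 = 0xCE, C3 = 0x9E, C4 = 0xAF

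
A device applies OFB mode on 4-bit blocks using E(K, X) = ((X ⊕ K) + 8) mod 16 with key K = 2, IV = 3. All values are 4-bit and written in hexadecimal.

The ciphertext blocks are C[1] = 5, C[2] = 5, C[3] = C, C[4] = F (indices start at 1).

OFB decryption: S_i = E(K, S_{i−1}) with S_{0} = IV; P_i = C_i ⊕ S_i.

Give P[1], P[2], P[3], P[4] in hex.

P[1]: S = E(K, 3) = 9; 5 ⊕ 9 = C.
P[2]: S = E(K, 9) = 3; 5 ⊕ 3 = 6.
P[3]: S = E(K, 3) = 9; C ⊕ 9 = 5.
P[4]: S = E(K, 9) = 3; F ⊕ 3 = C.

P[1] = C, P[2] = 6, P[3] = 5, P[4] = C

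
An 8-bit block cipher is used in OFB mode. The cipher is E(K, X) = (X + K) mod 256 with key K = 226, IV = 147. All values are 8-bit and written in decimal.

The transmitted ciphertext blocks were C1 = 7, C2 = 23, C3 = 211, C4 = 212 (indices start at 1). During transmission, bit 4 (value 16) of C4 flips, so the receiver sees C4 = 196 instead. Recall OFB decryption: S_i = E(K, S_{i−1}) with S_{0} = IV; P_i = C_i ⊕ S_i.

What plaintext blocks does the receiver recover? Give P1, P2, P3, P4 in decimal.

P1 = 114, P2 = 64, P3 = 234, P4 = 223

Only C4 changed, to 196. In OFB, a change in C_i flips the same bit in P_i only; the keystream is unaffected. Decrypting the received ciphertext:
P1: S = E(K, 147) = 117; 7 ⊕ 117 = 114.
P2: S = E(K, 117) = 87; 23 ⊕ 87 = 64.
P3: S = E(K, 87) = 57; 211 ⊕ 57 = 234.
P4: S = E(K, 57) = 27; 196 ⊕ 27 = 223.
Blocks that differ from the original plaintext: P4.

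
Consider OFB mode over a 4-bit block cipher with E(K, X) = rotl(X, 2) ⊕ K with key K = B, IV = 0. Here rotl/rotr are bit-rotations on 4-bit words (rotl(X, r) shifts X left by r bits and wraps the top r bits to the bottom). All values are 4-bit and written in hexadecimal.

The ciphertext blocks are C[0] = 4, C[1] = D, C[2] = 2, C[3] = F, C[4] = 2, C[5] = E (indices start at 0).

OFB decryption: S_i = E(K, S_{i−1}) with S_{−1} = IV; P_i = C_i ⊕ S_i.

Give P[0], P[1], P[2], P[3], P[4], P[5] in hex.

P[0] = F, P[1] = 8, P[2] = C, P[3] = F, P[4] = 9, P[5] = B

P[0]: S = E(K, 0) = B; 4 ⊕ B = F.
P[1]: S = E(K, B) = 5; D ⊕ 5 = 8.
P[2]: S = E(K, 5) = E; 2 ⊕ E = C.
P[3]: S = E(K, E) = 0; F ⊕ 0 = F.
P[4]: S = E(K, 0) = B; 2 ⊕ B = 9.
P[5]: S = E(K, B) = 5; E ⊕ 5 = B.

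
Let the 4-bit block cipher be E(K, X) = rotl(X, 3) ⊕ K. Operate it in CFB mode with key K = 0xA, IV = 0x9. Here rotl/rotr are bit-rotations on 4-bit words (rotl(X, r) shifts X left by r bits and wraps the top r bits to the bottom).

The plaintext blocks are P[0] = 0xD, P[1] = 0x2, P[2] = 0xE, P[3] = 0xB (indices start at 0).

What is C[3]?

C[3] = 0x6

CFB encryption: C_i = P_i ⊕ E(K, C_{i−1}), with C_{−1} = IV.
C[0]: E(K, 0x9) = 0x6; 0xD ⊕ 0x6 = 0xB.
C[1]: E(K, 0xB) = 0x7; 0x2 ⊕ 0x7 = 0x5.
C[2]: E(K, 0x5) = 0x0; 0xE ⊕ 0x0 = 0xE.
C[3]: E(K, 0xE) = 0xD; 0xB ⊕ 0xD = 0x6.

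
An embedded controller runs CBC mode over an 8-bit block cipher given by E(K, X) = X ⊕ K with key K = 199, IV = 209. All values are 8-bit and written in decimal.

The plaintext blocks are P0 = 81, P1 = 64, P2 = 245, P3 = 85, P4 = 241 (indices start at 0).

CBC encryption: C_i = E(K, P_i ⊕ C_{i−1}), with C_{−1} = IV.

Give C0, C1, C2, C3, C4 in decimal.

C0 = 71, C1 = 192, C2 = 242, C3 = 96, C4 = 86

C0: P0 ⊕ 209 = 128; E(K, 128) = 71.
C1: P1 ⊕ 71 = 7; E(K, 7) = 192.
C2: P2 ⊕ 192 = 53; E(K, 53) = 242.
C3: P3 ⊕ 242 = 167; E(K, 167) = 96.
C4: P4 ⊕ 96 = 145; E(K, 145) = 86.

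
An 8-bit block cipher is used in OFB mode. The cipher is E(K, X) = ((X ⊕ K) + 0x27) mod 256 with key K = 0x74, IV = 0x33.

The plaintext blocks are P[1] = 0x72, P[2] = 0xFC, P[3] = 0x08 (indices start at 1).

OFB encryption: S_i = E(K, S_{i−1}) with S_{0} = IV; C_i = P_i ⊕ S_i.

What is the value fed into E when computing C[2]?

0x6E

C[1]: S = E(K, 0x33) = 0x6E; 0x72 ⊕ 0x6E = 0x1C.
C[2]: S = E(K, 0x6E) = 0x41; 0xFC ⊕ 0x41 = 0xBD.
So the input to E for block [2] is 0x6E.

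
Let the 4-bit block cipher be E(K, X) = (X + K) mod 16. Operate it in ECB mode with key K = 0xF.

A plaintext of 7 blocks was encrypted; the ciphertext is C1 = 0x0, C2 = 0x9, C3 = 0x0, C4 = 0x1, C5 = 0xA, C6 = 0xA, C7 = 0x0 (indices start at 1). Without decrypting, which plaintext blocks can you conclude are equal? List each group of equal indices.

P1 = P3 = P7; P5 = P6

ECB encrypts each block independently with the same key, so equal ciphertext blocks imply equal plaintext blocks.
C1 = C3 = C7 = 0x0, so P1 = P3 = P7.
C5 = C6 = 0xA, so P5 = P6.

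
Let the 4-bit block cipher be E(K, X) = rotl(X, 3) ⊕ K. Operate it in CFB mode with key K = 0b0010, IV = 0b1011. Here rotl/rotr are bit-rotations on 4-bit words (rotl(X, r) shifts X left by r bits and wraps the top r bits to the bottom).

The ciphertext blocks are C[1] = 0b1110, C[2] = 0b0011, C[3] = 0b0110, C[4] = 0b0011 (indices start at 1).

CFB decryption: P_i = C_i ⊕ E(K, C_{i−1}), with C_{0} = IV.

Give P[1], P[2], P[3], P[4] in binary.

P[1] = 0b0001, P[2] = 0b0110, P[3] = 0b1101, P[4] = 0b0010

P[1]: E(K, 0b1011) = 0b1111; 0b1110 ⊕ 0b1111 = 0b0001.
P[2]: E(K, 0b1110) = 0b0101; 0b0011 ⊕ 0b0101 = 0b0110.
P[3]: E(K, 0b0011) = 0b1011; 0b0110 ⊕ 0b1011 = 0b1101.
P[4]: E(K, 0b0110) = 0b0001; 0b0011 ⊕ 0b0001 = 0b0010.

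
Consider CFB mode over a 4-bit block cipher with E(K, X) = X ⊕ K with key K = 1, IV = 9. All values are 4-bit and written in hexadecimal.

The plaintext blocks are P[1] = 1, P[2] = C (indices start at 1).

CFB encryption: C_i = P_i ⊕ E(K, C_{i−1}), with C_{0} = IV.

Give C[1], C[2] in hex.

C[1]: E(K, 9) = 8; 1 ⊕ 8 = 9.
C[2]: E(K, 9) = 8; C ⊕ 8 = 4.

C[1] = 9, C[2] = 4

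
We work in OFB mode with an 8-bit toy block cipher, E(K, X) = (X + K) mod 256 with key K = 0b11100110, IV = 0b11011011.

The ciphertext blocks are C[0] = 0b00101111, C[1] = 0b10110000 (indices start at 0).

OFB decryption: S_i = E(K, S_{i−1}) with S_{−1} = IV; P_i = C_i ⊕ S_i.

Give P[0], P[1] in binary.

P[0] = 0b11101110, P[1] = 0b00010111

P[0]: S = E(K, 0b11011011) = 0b11000001; 0b00101111 ⊕ 0b11000001 = 0b11101110.
P[1]: S = E(K, 0b11000001) = 0b10100111; 0b10110000 ⊕ 0b10100111 = 0b00010111.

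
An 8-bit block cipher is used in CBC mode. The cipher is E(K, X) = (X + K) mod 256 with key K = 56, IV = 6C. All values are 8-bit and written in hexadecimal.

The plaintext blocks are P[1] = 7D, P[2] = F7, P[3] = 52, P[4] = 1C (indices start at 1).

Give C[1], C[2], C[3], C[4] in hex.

CBC encryption: C_i = E(K, P_i ⊕ C_{i−1}), with C_{0} = IV.
C[1]: P[1] ⊕ 6C = 11; E(K, 11) = 67.
C[2]: P[2] ⊕ 67 = 90; E(K, 90) = E6.
C[3]: P[3] ⊕ E6 = B4; E(K, B4) = 0A.
C[4]: P[4] ⊕ 0A = 16; E(K, 16) = 6C.

C[1] = 67, C[2] = E6, C[3] = 0A, C[4] = 6C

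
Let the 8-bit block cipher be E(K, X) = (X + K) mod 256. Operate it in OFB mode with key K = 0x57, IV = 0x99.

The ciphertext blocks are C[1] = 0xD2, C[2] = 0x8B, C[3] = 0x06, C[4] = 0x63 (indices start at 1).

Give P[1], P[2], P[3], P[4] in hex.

OFB decryption: S_i = E(K, S_{i−1}) with S_{0} = IV; P_i = C_i ⊕ S_i.
P[1]: S = E(K, 0x99) = 0xF0; 0xD2 ⊕ 0xF0 = 0x22.
P[2]: S = E(K, 0xF0) = 0x47; 0x8B ⊕ 0x47 = 0xCC.
P[3]: S = E(K, 0x47) = 0x9E; 0x06 ⊕ 0x9E = 0x98.
P[4]: S = E(K, 0x9E) = 0xF5; 0x63 ⊕ 0xF5 = 0x96.

P[1] = 0x22, P[2] = 0xCC, P[3] = 0x98, P[4] = 0x96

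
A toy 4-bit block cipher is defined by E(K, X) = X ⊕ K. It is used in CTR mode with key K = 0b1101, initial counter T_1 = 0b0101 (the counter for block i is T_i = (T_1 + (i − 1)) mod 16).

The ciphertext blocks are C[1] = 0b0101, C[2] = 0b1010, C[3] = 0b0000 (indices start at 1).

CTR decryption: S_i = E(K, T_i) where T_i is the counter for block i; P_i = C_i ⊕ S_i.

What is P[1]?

P[1]: T = 0b0101, S = E(K, T) = 0b1000; 0b0101 ⊕ 0b1000 = 0b1101.

P[1] = 0b1101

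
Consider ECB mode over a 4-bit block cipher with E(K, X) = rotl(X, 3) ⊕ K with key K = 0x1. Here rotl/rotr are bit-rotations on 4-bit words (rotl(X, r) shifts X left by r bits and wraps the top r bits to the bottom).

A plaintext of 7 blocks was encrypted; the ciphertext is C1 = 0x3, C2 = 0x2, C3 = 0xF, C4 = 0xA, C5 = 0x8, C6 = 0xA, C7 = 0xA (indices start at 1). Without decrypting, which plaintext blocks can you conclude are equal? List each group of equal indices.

P4 = P6 = P7

ECB encrypts each block independently with the same key, so equal ciphertext blocks imply equal plaintext blocks.
C4 = C6 = C7 = 0xA, so P4 = P6 = P7.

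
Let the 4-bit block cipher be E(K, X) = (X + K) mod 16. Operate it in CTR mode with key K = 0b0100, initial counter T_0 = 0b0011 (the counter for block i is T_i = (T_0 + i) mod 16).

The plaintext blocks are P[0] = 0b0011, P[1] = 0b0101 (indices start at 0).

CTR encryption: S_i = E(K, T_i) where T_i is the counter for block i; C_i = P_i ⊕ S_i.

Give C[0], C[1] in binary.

C[0]: T = 0b0011, S = E(K, T) = 0b0111; 0b0011 ⊕ 0b0111 = 0b0100.
C[1]: T = 0b0100, S = E(K, T) = 0b1000; 0b0101 ⊕ 0b1000 = 0b1101.

C[0] = 0b0100, C[1] = 0b1101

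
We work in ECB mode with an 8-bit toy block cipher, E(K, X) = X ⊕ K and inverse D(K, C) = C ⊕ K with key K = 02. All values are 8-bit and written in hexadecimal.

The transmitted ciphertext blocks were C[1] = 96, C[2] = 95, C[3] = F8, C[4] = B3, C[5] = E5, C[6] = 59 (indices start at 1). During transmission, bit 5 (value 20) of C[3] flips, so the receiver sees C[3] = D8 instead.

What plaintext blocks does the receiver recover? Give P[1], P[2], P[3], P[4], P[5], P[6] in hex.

P[1] = 94, P[2] = 97, P[3] = DA, P[4] = B1, P[5] = E7, P[6] = 5B

ECB decryption: P_i = D(K, C_i).
Only C[3] changed, to D8. In ECB, a change in C_i affects only P_i. Decrypting the received ciphertext:
P[1]: D(K, 96) = 94.
P[2]: D(K, 95) = 97.
P[3]: D(K, D8) = DA.
P[4]: D(K, B3) = B1.
P[5]: D(K, E5) = E7.
P[6]: D(K, 59) = 5B.
Blocks that differ from the original plaintext: P[3].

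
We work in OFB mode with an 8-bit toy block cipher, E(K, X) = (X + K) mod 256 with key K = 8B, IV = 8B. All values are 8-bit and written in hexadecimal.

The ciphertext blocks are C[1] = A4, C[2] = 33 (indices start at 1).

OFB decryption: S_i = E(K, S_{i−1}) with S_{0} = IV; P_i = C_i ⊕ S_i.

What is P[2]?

P[2] = 92

P[1]: S = E(K, 8B) = 16; A4 ⊕ 16 = B2.
P[2]: S = E(K, 16) = A1; 33 ⊕ A1 = 92.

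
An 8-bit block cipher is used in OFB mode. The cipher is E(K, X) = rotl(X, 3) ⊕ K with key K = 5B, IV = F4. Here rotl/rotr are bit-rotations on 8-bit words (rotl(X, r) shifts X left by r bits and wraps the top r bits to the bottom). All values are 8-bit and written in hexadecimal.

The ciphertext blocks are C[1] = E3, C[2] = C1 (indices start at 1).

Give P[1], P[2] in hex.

P[1] = 1F, P[2] = 7D

OFB decryption: S_i = E(K, S_{i−1}) with S_{0} = IV; P_i = C_i ⊕ S_i.
P[1]: S = E(K, F4) = FC; E3 ⊕ FC = 1F.
P[2]: S = E(K, FC) = BC; C1 ⊕ BC = 7D.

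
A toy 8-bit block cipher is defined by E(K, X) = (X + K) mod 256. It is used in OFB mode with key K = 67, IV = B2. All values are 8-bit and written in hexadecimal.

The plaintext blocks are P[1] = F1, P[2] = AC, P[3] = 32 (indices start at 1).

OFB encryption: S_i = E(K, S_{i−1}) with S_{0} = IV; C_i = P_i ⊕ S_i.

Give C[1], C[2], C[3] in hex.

C[1] = E8, C[2] = 2C, C[3] = D5

C[1]: S = E(K, B2) = 19; F1 ⊕ 19 = E8.
C[2]: S = E(K, 19) = 80; AC ⊕ 80 = 2C.
C[3]: S = E(K, 80) = E7; 32 ⊕ E7 = D5.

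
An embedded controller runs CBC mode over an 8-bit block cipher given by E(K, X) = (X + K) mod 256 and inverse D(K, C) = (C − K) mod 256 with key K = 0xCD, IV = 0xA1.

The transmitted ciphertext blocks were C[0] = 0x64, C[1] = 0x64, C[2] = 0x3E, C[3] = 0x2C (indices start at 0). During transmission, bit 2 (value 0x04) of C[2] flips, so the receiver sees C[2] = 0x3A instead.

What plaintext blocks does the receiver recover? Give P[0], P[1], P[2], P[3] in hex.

P[0] = 0x36, P[1] = 0xF3, P[2] = 0x09, P[3] = 0x65

CBC decryption: P_i = D(K, C_i) ⊕ C_{i−1}, with C_{−1} = IV.
Only C[2] changed, to 0x3A. In CBC, a change in C_i garbles P_i and flips the same bit in P_{i+1}. Decrypting the received ciphertext:
P[0]: D(K, 0x64) = 0x97; 0x97 ⊕ 0xA1 = 0x36.
P[1]: D(K, 0x64) = 0x97; 0x97 ⊕ 0x64 = 0xF3.
P[2]: D(K, 0x3A) = 0x6D; 0x6D ⊕ 0x64 = 0x09.
P[3]: D(K, 0x2C) = 0x5F; 0x5F ⊕ 0x3A = 0x65.
Blocks that differ from the original plaintext: P[2], P[3].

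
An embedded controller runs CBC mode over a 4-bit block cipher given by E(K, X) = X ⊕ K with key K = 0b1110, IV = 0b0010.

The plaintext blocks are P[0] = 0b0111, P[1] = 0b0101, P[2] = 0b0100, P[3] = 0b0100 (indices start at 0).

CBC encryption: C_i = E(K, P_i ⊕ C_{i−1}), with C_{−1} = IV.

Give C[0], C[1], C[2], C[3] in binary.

C[0]: P[0] ⊕ 0b0010 = 0b0101; E(K, 0b0101) = 0b1011.
C[1]: P[1] ⊕ 0b1011 = 0b1110; E(K, 0b1110) = 0b0000.
C[2]: P[2] ⊕ 0b0000 = 0b0100; E(K, 0b0100) = 0b1010.
C[3]: P[3] ⊕ 0b1010 = 0b1110; E(K, 0b1110) = 0b0000.

C[0] = 0b1011, C[1] = 0b0000, C[2] = 0b1010, C[3] = 0b0000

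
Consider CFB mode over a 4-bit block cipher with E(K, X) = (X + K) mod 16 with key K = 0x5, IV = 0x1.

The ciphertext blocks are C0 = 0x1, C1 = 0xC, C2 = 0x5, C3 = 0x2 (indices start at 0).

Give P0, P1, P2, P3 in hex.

CFB decryption: P_i = C_i ⊕ E(K, C_{i−1}), with C_{−1} = IV.
P0: E(K, 0x1) = 0x6; 0x1 ⊕ 0x6 = 0x7.
P1: E(K, 0x1) = 0x6; 0xC ⊕ 0x6 = 0xA.
P2: E(K, 0xC) = 0x1; 0x5 ⊕ 0x1 = 0x4.
P3: E(K, 0x5) = 0xA; 0x2 ⊕ 0xA = 0x8.

P0 = 0x7, P1 = 0xA, P2 = 0x4, P3 = 0x8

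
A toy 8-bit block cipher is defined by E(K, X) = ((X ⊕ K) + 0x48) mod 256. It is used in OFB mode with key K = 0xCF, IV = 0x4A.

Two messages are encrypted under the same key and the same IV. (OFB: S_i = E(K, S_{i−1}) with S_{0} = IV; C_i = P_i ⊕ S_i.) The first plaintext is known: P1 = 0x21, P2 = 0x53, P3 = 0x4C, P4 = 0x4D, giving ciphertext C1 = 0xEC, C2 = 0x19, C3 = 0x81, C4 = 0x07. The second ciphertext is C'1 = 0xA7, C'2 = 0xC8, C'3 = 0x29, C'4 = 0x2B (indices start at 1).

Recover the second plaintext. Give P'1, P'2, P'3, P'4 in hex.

In OFB with a reused IV, both messages share the same keystream S_i, so C_i ⊕ C'_i = P_i ⊕ P'_i and thus P'_i = P_i ⊕ C_i ⊕ C'_i.
P'1: 0x21 ⊕ 0xEC ⊕ 0xA7 = 0x6A.
P'2: 0x53 ⊕ 0x19 ⊕ 0xC8 = 0x82.
P'3: 0x4C ⊕ 0x81 ⊕ 0x29 = 0xE4.
P'4: 0x4D ⊕ 0x07 ⊕ 0x2B = 0x61.

P'1 = 0x6A, P'2 = 0x82, P'3 = 0xE4, P'4 = 0x61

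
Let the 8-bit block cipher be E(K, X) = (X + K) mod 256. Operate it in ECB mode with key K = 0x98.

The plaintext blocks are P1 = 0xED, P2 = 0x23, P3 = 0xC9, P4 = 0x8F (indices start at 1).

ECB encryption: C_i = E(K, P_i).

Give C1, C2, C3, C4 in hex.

C1: E(K, 0xED) = 0x85.
C2: E(K, 0x23) = 0xBB.
C3: E(K, 0xC9) = 0x61.
C4: E(K, 0x8F) = 0x27.

C1 = 0x85, C2 = 0xBB, C3 = 0x61, C4 = 0x27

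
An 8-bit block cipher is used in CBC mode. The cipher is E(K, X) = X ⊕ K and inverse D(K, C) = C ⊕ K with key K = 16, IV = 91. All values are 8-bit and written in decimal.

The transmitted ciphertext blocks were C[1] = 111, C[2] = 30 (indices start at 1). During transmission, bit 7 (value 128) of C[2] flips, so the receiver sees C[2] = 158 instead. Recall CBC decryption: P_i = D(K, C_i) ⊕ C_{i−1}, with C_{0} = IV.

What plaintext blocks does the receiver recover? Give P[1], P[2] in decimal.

Only C[2] changed, to 158. In CBC, a change in C_i garbles P_i and flips the same bit in P_{i+1}. Decrypting the received ciphertext:
P[1]: D(K, 111) = 127; 127 ⊕ 91 = 36.
P[2]: D(K, 158) = 142; 142 ⊕ 111 = 225.
Blocks that differ from the original plaintext: P[2].

P[1] = 36, P[2] = 225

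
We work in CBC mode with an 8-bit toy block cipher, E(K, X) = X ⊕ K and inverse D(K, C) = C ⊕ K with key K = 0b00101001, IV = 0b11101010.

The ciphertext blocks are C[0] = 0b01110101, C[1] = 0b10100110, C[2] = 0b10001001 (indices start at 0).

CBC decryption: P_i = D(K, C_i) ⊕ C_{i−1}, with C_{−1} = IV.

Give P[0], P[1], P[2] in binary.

P[0]: D(K, 0b01110101) = 0b01011100; 0b01011100 ⊕ 0b11101010 = 0b10110110.
P[1]: D(K, 0b10100110) = 0b10001111; 0b10001111 ⊕ 0b01110101 = 0b11111010.
P[2]: D(K, 0b10001001) = 0b10100000; 0b10100000 ⊕ 0b10100110 = 0b00000110.

P[0] = 0b10110110, P[1] = 0b11111010, P[2] = 0b00000110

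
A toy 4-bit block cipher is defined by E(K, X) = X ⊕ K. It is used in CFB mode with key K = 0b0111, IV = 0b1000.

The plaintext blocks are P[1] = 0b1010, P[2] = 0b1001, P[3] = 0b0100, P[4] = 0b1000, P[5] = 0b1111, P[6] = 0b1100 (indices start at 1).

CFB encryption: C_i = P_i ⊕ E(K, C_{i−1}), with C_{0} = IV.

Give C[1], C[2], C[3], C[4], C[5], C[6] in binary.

C[1] = 0b0101, C[2] = 0b1011, C[3] = 0b1000, C[4] = 0b0111, C[5] = 0b1111, C[6] = 0b0100

C[1]: E(K, 0b1000) = 0b1111; 0b1010 ⊕ 0b1111 = 0b0101.
C[2]: E(K, 0b0101) = 0b0010; 0b1001 ⊕ 0b0010 = 0b1011.
C[3]: E(K, 0b1011) = 0b1100; 0b0100 ⊕ 0b1100 = 0b1000.
C[4]: E(K, 0b1000) = 0b1111; 0b1000 ⊕ 0b1111 = 0b0111.
C[5]: E(K, 0b0111) = 0b0000; 0b1111 ⊕ 0b0000 = 0b1111.
C[6]: E(K, 0b1111) = 0b1000; 0b1100 ⊕ 0b1000 = 0b0100.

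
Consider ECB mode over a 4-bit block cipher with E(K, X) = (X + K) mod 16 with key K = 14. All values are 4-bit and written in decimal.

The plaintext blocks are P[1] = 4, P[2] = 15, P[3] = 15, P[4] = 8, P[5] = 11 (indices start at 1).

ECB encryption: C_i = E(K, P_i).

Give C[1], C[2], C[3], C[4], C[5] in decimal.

C[1]: E(K, 4) = 2.
C[2]: E(K, 15) = 13.
C[3]: E(K, 15) = 13.
C[4]: E(K, 8) = 6.
C[5]: E(K, 11) = 9.

C[1] = 2, C[2] = 13, C[3] = 13, C[4] = 6, C[5] = 9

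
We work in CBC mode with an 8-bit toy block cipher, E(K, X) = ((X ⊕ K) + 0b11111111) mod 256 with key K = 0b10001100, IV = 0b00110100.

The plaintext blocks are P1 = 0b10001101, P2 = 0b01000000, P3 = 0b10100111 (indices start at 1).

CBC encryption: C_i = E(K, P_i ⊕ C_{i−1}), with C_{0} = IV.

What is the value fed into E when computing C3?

0b01010000

C1: P1 ⊕ 0b00110100 = 0b10111001; E(K, 0b10111001) = 0b00110100.
C2: P2 ⊕ 0b00110100 = 0b01110100; E(K, 0b01110100) = 0b11110111.
C3: P3 ⊕ 0b11110111 = 0b01010000; E(K, 0b01010000) = 0b11011011.
So the input to E for block 3 is 0b01010000.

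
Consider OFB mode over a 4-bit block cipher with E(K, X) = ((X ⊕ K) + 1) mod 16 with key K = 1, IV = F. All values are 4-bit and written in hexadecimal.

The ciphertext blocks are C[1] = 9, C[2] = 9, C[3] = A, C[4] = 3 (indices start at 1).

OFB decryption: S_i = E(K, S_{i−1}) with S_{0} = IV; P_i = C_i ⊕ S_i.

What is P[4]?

P[1]: S = E(K, F) = F; 9 ⊕ F = 6.
P[2]: S = E(K, F) = F; 9 ⊕ F = 6.
P[3]: S = E(K, F) = F; A ⊕ F = 5.
P[4]: S = E(K, F) = F; 3 ⊕ F = C.

P[4] = C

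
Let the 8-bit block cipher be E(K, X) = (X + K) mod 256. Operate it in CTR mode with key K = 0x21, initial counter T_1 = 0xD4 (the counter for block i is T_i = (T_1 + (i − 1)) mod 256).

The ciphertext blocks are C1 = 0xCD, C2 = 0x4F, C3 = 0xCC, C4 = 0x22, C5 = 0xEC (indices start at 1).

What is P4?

CTR decryption: S_i = E(K, T_i) where T_i is the counter for block i; P_i = C_i ⊕ S_i.
P4: T = 0xD7, S = E(K, T) = 0xF8; 0x22 ⊕ 0xF8 = 0xDA.

P4 = 0xDA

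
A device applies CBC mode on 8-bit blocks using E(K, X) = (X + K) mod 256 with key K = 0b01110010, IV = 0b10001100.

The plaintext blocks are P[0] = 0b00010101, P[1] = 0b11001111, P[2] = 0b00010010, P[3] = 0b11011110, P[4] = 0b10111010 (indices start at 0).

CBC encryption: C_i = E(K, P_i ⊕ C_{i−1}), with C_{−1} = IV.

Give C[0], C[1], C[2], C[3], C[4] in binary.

C[0] = 0b00001011, C[1] = 0b00110110, C[2] = 0b10010110, C[3] = 0b10111010, C[4] = 0b01110010

C[0]: P[0] ⊕ 0b10001100 = 0b10011001; E(K, 0b10011001) = 0b00001011.
C[1]: P[1] ⊕ 0b00001011 = 0b11000100; E(K, 0b11000100) = 0b00110110.
C[2]: P[2] ⊕ 0b00110110 = 0b00100100; E(K, 0b00100100) = 0b10010110.
C[3]: P[3] ⊕ 0b10010110 = 0b01001000; E(K, 0b01001000) = 0b10111010.
C[4]: P[4] ⊕ 0b10111010 = 0b00000000; E(K, 0b00000000) = 0b01110010.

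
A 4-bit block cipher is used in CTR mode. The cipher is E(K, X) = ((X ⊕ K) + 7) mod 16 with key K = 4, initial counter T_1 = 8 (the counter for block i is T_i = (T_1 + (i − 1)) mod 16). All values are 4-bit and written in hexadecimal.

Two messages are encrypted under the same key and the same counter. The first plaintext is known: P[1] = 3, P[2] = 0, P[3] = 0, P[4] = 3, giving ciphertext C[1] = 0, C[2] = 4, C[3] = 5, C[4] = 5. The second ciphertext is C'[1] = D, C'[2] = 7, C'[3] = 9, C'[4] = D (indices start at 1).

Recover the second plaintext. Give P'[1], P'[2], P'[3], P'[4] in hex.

P'[1] = E, P'[2] = 3, P'[3] = C, P'[4] = B

In CTR with a reused counter, both messages share the same keystream S_i, so C_i ⊕ C'_i = P_i ⊕ P'_i and thus P'_i = P_i ⊕ C_i ⊕ C'_i.
P'[1]: 3 ⊕ 0 ⊕ D = E.
P'[2]: 0 ⊕ 4 ⊕ 7 = 3.
P'[3]: 0 ⊕ 5 ⊕ 9 = C.
P'[4]: 3 ⊕ 5 ⊕ D = B.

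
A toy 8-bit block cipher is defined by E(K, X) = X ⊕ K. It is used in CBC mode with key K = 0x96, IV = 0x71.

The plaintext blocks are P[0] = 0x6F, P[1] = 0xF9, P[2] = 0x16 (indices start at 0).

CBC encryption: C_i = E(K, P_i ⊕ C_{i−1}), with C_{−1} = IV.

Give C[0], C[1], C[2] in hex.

C[0]: P[0] ⊕ 0x71 = 0x1E; E(K, 0x1E) = 0x88.
C[1]: P[1] ⊕ 0x88 = 0x71; E(K, 0x71) = 0xE7.
C[2]: P[2] ⊕ 0xE7 = 0xF1; E(K, 0xF1) = 0x67.

C[0] = 0x88, C[1] = 0xE7, C[2] = 0x67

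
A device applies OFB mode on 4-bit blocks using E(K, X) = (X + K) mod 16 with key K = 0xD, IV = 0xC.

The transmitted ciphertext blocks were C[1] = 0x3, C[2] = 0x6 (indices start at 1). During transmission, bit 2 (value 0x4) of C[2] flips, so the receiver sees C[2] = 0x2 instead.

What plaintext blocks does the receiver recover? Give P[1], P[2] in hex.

OFB decryption: S_i = E(K, S_{i−1}) with S_{0} = IV; P_i = C_i ⊕ S_i.
Only C[2] changed, to 0x2. In OFB, a change in C_i flips the same bit in P_i only; the keystream is unaffected. Decrypting the received ciphertext:
P[1]: S = E(K, 0xC) = 0x9; 0x3 ⊕ 0x9 = 0xA.
P[2]: S = E(K, 0x9) = 0x6; 0x2 ⊕ 0x6 = 0x4.
Blocks that differ from the original plaintext: P[2].

P[1] = 0xA, P[2] = 0x4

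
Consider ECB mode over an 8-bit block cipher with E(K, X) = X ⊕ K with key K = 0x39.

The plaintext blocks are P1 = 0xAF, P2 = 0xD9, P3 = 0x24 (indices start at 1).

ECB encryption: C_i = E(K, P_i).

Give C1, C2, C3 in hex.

C1 = 0x96, C2 = 0xE0, C3 = 0x1D

C1: E(K, 0xAF) = 0x96.
C2: E(K, 0xD9) = 0xE0.
C3: E(K, 0x24) = 0x1D.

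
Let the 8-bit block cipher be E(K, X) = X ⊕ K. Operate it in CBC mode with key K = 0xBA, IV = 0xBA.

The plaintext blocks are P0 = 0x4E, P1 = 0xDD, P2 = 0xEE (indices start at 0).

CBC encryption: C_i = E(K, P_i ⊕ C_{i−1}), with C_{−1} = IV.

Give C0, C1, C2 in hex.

C0 = 0x4E, C1 = 0x29, C2 = 0x7D

C0: P0 ⊕ 0xBA = 0xF4; E(K, 0xF4) = 0x4E.
C1: P1 ⊕ 0x4E = 0x93; E(K, 0x93) = 0x29.
C2: P2 ⊕ 0x29 = 0xC7; E(K, 0xC7) = 0x7D.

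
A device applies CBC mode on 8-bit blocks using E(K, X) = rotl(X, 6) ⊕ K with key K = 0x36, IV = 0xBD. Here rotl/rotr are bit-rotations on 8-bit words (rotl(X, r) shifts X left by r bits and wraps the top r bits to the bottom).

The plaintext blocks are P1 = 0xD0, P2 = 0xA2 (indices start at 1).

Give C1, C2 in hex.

CBC encryption: C_i = E(K, P_i ⊕ C_{i−1}), with C_{0} = IV.
C1: P1 ⊕ 0xBD = 0x6D; E(K, 0x6D) = 0x6D.
C2: P2 ⊕ 0x6D = 0xCF; E(K, 0xCF) = 0xC5.

C1 = 0x6D, C2 = 0xC5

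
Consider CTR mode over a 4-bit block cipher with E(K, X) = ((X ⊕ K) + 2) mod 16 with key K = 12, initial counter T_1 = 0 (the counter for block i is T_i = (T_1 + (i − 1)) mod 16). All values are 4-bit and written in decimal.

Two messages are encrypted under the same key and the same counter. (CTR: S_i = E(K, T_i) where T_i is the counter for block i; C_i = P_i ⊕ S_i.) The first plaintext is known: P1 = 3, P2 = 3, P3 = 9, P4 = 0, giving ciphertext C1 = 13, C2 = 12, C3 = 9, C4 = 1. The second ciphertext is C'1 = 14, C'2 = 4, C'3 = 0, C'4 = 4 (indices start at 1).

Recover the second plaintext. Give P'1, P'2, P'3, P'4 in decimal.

P'1 = 0, P'2 = 11, P'3 = 0, P'4 = 5

In CTR with a reused counter, both messages share the same keystream S_i, so C_i ⊕ C'_i = P_i ⊕ P'_i and thus P'_i = P_i ⊕ C_i ⊕ C'_i.
P'1: 3 ⊕ 13 ⊕ 14 = 0.
P'2: 3 ⊕ 12 ⊕ 4 = 11.
P'3: 9 ⊕ 9 ⊕ 0 = 0.
P'4: 0 ⊕ 1 ⊕ 4 = 5.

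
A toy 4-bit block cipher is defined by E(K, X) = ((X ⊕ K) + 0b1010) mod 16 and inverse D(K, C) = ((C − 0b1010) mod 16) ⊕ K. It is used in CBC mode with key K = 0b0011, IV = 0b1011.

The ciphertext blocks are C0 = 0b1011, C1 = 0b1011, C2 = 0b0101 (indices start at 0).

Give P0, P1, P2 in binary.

P0 = 0b1001, P1 = 0b1001, P2 = 0b0011

CBC decryption: P_i = D(K, C_i) ⊕ C_{i−1}, with C_{−1} = IV.
P0: D(K, 0b1011) = 0b0010; 0b0010 ⊕ 0b1011 = 0b1001.
P1: D(K, 0b1011) = 0b0010; 0b0010 ⊕ 0b1011 = 0b1001.
P2: D(K, 0b0101) = 0b1000; 0b1000 ⊕ 0b1011 = 0b0011.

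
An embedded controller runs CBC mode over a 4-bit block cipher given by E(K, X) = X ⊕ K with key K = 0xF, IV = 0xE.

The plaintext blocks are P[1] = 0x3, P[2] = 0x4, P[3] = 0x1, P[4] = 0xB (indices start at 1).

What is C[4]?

C[4] = 0x3

CBC encryption: C_i = E(K, P_i ⊕ C_{i−1}), with C_{0} = IV.
C[1]: P[1] ⊕ 0xE = 0xD; E(K, 0xD) = 0x2.
C[2]: P[2] ⊕ 0x2 = 0x6; E(K, 0x6) = 0x9.
C[3]: P[3] ⊕ 0x9 = 0x8; E(K, 0x8) = 0x7.
C[4]: P[4] ⊕ 0x7 = 0xC; E(K, 0xC) = 0x3.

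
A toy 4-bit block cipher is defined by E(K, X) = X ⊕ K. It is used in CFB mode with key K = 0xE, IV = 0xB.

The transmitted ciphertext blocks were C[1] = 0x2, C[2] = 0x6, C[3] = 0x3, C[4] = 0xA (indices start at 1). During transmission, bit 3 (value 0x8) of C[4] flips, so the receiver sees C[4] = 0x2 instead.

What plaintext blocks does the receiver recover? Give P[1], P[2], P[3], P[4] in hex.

P[1] = 0x7, P[2] = 0xA, P[3] = 0xB, P[4] = 0xF

CFB decryption: P_i = C_i ⊕ E(K, C_{i−1}), with C_{0} = IV.
Only C[4] changed, to 0x2. In CFB, a change in C_i flips the same bit in P_i and garbles P_{i+1}. Decrypting the received ciphertext:
P[1]: E(K, 0xB) = 0x5; 0x2 ⊕ 0x5 = 0x7.
P[2]: E(K, 0x2) = 0xC; 0x6 ⊕ 0xC = 0xA.
P[3]: E(K, 0x6) = 0x8; 0x3 ⊕ 0x8 = 0xB.
P[4]: E(K, 0x3) = 0xD; 0x2 ⊕ 0xD = 0xF.
Blocks that differ from the original plaintext: P[4].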